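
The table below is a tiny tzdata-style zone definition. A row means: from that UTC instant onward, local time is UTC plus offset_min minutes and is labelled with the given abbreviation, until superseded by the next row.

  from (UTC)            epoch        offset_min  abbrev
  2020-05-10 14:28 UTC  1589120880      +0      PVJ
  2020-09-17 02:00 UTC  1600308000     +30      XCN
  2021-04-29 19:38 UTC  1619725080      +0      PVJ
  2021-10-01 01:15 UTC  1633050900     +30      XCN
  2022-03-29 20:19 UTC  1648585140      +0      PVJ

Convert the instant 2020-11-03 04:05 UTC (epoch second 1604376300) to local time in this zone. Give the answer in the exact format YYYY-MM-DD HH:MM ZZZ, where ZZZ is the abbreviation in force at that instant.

Query: 2020-11-03 04:05 UTC
Rule 2/5 (XCN, +00:30): 2020-09-17 02:00 UTC ≤ query < 2021-04-29 19:38 UTC
4·60 + 5 + 30 = 275 min
275 = 0·1440 + 275; 275 = 4·60 + 35 → 04:35, same day
→ 2020-11-03 04:35 XCN

2020-11-03 04:35 XCN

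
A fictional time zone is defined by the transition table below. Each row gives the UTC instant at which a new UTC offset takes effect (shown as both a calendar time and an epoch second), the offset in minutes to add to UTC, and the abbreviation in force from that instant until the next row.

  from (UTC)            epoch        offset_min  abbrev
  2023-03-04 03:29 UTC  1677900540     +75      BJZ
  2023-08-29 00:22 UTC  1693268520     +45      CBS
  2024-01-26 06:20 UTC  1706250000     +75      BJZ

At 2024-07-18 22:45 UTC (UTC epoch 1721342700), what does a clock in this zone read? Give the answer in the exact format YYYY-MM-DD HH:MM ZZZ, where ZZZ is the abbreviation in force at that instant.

2024-07-19 00:00 BJZ

Query: 2024-07-18 22:45 UTC
Rule 3/3 (BJZ, +01:15): 2024-01-26 06:20 UTC ≤ query < +∞
22·60 + 45 + 75 = 1440 min
1440 = 1·1440 + 0; 0 = 0·60 + 0 → 00:00, 2024-07-18 + 1 day = 2024-07-19
→ 2024-07-19 00:00 BJZ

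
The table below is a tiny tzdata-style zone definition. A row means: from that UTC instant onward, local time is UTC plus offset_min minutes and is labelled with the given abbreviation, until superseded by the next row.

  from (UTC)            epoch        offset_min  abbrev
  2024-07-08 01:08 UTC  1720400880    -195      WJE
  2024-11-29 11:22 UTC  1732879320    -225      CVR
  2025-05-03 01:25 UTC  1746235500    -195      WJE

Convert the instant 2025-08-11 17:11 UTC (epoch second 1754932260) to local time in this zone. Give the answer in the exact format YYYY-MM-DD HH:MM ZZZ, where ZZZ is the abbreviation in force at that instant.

2025-08-11 13:56 WJE

Query: 2025-08-11 17:11 UTC
Rule 3/3 (WJE, -03:15): 2025-05-03 01:25 UTC ≤ query < +∞
17·60 + 11 - 195 = 836 min
836 = 0·1440 + 836; 836 = 13·60 + 56 → 13:56, same day
→ 2025-08-11 13:56 WJE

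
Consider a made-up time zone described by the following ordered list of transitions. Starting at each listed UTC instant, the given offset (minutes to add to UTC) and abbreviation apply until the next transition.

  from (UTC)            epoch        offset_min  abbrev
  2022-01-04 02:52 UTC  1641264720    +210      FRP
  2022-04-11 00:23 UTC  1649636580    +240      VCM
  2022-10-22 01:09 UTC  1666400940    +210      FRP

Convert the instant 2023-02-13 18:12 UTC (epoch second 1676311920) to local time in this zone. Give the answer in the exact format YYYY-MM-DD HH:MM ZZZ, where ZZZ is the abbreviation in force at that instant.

Query: 2023-02-13 18:12 UTC
Rule 3/3 (FRP, +03:30): 2022-10-22 01:09 UTC ≤ query < +∞
18·60 + 12 + 210 = 1302 min
1302 = 0·1440 + 1302; 1302 = 21·60 + 42 → 21:42, same day
→ 2023-02-13 21:42 FRP

2023-02-13 21:42 FRP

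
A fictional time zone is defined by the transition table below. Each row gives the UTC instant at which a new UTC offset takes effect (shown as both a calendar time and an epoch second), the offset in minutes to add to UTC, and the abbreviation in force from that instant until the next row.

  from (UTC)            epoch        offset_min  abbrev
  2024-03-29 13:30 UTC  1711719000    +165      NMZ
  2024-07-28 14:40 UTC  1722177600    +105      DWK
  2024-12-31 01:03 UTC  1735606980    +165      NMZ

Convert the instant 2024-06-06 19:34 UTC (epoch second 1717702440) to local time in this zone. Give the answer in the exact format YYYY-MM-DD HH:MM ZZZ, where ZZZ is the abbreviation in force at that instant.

2024-06-06 22:19 NMZ

Query: 2024-06-06 19:34 UTC
Rule 1/3 (NMZ, +02:45): 2024-03-29 13:30 UTC ≤ query < 2024-07-28 14:40 UTC
19·60 + 34 + 165 = 1339 min
1339 = 0·1440 + 1339; 1339 = 22·60 + 19 → 22:19, same day
→ 2024-06-06 22:19 NMZ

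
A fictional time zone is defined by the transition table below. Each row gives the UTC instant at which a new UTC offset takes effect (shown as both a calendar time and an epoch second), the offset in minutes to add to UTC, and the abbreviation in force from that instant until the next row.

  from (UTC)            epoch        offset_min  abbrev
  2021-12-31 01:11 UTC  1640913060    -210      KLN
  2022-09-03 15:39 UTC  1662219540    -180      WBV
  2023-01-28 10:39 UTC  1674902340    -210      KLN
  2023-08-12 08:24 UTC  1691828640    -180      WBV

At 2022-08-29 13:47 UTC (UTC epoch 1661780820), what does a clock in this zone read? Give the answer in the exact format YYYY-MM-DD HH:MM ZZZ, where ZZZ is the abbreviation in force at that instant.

Query: 2022-08-29 13:47 UTC
Rule 1/4 (KLN, -03:30): 2021-12-31 01:11 UTC ≤ query < 2022-09-03 15:39 UTC
13·60 + 47 - 210 = 617 min
617 = 0·1440 + 617; 617 = 10·60 + 17 → 10:17, same day
→ 2022-08-29 10:17 KLN

2022-08-29 10:17 KLN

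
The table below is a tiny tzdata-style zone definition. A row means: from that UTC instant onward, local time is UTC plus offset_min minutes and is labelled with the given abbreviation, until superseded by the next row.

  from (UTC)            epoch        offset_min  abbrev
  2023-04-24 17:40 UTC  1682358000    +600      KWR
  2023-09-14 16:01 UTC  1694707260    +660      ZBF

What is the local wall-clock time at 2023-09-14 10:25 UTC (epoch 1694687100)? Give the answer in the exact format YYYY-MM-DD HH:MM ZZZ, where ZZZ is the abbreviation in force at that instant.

2023-09-14 20:25 KWR

Query: 2023-09-14 10:25 UTC
Rule 1/2 (KWR, +10:00): 2023-04-24 17:40 UTC ≤ query < 2023-09-14 16:01 UTC
10·60 + 25 + 600 = 1225 min
1225 = 0·1440 + 1225; 1225 = 20·60 + 25 → 20:25, same day
→ 2023-09-14 20:25 KWR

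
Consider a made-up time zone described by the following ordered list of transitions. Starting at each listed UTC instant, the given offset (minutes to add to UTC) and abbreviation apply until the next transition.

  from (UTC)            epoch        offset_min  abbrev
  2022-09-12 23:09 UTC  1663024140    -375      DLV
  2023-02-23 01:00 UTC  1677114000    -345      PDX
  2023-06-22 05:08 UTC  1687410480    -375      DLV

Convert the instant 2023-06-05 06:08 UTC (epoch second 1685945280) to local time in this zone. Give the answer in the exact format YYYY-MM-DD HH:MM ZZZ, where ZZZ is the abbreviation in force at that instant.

Query: 2023-06-05 06:08 UTC
Rule 2/3 (PDX, -05:45): 2023-02-23 01:00 UTC ≤ query < 2023-06-22 05:08 UTC
6·60 + 8 - 345 = 23 min
23 = 0·1440 + 23; 23 = 0·60 + 23 → 00:23, same day
→ 2023-06-05 00:23 PDX

2023-06-05 00:23 PDX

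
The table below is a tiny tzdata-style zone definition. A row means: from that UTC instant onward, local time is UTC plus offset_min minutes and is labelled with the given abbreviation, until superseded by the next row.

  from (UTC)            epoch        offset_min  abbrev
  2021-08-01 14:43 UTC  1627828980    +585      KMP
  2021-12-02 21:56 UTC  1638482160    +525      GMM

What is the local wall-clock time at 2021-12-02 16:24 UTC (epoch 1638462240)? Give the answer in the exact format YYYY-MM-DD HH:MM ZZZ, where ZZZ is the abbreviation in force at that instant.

2021-12-03 02:09 KMP

Query: 2021-12-02 16:24 UTC
Rule 1/2 (KMP, +09:45): 2021-08-01 14:43 UTC ≤ query < 2021-12-02 21:56 UTC
16·60 + 24 + 585 = 1569 min
1569 = 1·1440 + 129; 129 = 2·60 + 9 → 02:09, 2021-12-02 + 1 day = 2021-12-03
→ 2021-12-03 02:09 KMP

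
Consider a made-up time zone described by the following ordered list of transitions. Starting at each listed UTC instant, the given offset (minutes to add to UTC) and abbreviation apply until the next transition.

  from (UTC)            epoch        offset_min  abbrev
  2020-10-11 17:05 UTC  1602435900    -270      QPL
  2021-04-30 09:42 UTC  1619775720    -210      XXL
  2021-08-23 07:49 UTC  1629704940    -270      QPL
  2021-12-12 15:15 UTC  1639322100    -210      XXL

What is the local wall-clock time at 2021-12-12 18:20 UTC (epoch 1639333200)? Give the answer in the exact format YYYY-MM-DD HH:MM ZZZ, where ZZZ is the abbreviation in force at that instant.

Query: 2021-12-12 18:20 UTC
Rule 4/4 (XXL, -03:30): 2021-12-12 15:15 UTC ≤ query < +∞
18·60 + 20 - 210 = 890 min
890 = 0·1440 + 890; 890 = 14·60 + 50 → 14:50, same day
→ 2021-12-12 14:50 XXL

2021-12-12 14:50 XXL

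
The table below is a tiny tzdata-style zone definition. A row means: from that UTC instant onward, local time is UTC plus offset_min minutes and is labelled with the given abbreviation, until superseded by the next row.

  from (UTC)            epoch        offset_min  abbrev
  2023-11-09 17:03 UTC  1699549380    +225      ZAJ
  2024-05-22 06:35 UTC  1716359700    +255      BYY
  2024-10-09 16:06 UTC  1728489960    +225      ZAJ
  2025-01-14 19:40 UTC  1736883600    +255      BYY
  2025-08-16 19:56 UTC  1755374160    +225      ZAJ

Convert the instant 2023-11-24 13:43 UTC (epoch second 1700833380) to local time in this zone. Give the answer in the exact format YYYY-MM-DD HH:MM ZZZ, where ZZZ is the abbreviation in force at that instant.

2023-11-24 17:28 ZAJ

Query: 2023-11-24 13:43 UTC
Rule 1/5 (ZAJ, +03:45): 2023-11-09 17:03 UTC ≤ query < 2024-05-22 06:35 UTC
13·60 + 43 + 225 = 1048 min
1048 = 0·1440 + 1048; 1048 = 17·60 + 28 → 17:28, same day
→ 2023-11-24 17:28 ZAJ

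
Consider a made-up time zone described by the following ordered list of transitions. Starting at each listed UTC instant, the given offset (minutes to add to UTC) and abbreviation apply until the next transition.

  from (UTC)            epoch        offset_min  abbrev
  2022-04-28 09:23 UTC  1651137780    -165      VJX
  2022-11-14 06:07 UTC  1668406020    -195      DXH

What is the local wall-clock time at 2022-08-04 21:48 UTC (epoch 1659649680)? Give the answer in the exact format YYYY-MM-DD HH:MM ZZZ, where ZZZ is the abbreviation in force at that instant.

Query: 2022-08-04 21:48 UTC
Rule 1/2 (VJX, -02:45): 2022-04-28 09:23 UTC ≤ query < 2022-11-14 06:07 UTC
21·60 + 48 - 165 = 1143 min
1143 = 0·1440 + 1143; 1143 = 19·60 + 3 → 19:03, same day
→ 2022-08-04 19:03 VJX

2022-08-04 19:03 VJX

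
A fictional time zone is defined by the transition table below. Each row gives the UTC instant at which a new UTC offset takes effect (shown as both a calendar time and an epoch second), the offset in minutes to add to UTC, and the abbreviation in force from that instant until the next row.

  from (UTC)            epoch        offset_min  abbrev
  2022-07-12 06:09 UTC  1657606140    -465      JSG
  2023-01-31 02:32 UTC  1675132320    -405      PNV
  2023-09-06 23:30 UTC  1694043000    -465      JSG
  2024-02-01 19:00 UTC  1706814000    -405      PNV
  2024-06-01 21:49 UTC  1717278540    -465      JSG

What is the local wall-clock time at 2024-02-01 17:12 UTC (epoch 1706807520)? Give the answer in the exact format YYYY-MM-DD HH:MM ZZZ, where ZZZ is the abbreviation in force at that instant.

2024-02-01 09:27 JSG

Query: 2024-02-01 17:12 UTC
Rule 3/5 (JSG, -07:45): 2023-09-06 23:30 UTC ≤ query < 2024-02-01 19:00 UTC
17·60 + 12 - 465 = 567 min
567 = 0·1440 + 567; 567 = 9·60 + 27 → 09:27, same day
→ 2024-02-01 09:27 JSG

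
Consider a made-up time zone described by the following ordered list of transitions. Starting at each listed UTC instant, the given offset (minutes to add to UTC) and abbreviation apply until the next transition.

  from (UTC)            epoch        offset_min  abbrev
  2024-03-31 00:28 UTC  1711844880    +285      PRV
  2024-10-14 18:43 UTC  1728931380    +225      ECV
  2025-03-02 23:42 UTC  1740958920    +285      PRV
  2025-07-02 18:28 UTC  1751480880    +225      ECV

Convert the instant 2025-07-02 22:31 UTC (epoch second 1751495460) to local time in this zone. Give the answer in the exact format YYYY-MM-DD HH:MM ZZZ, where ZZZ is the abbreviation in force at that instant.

Query: 2025-07-02 22:31 UTC
Rule 4/4 (ECV, +03:45): 2025-07-02 18:28 UTC ≤ query < +∞
22·60 + 31 + 225 = 1576 min
1576 = 1·1440 + 136; 136 = 2·60 + 16 → 02:16, 2025-07-02 + 1 day = 2025-07-03
→ 2025-07-03 02:16 ECV

2025-07-03 02:16 ECV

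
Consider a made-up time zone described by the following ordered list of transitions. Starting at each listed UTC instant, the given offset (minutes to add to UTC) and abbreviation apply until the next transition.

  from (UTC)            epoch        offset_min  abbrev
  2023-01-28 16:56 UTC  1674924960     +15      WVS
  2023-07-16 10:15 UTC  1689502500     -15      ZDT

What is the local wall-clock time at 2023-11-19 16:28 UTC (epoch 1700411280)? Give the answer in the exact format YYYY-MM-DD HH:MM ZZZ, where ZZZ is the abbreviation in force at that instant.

2023-11-19 16:13 ZDT

Query: 2023-11-19 16:28 UTC
Rule 2/2 (ZDT, -00:15): 2023-07-16 10:15 UTC ≤ query < +∞
16·60 + 28 - 15 = 973 min
973 = 0·1440 + 973; 973 = 16·60 + 13 → 16:13, same day
→ 2023-11-19 16:13 ZDT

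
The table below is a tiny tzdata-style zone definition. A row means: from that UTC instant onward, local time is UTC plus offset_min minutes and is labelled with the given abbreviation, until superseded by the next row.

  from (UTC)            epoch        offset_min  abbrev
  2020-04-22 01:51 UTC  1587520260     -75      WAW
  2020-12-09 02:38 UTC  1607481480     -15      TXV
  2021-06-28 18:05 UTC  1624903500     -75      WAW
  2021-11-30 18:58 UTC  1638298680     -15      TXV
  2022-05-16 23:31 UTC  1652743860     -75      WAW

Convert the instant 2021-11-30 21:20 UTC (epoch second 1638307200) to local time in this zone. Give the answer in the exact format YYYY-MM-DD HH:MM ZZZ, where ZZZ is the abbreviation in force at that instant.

2021-11-30 21:05 TXV

Query: 2021-11-30 21:20 UTC
Rule 4/5 (TXV, -00:15): 2021-11-30 18:58 UTC ≤ query < 2022-05-16 23:31 UTC
21·60 + 20 - 15 = 1265 min
1265 = 0·1440 + 1265; 1265 = 21·60 + 5 → 21:05, same day
→ 2021-11-30 21:05 TXV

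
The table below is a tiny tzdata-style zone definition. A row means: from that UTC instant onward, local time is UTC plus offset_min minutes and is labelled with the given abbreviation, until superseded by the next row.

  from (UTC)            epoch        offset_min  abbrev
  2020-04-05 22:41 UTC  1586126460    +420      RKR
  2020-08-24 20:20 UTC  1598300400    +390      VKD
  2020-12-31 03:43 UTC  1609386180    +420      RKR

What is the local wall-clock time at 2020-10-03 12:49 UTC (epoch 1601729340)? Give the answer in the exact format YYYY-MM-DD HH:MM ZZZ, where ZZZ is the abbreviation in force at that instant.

2020-10-03 19:19 VKD

Query: 2020-10-03 12:49 UTC
Rule 2/3 (VKD, +06:30): 2020-08-24 20:20 UTC ≤ query < 2020-12-31 03:43 UTC
12·60 + 49 + 390 = 1159 min
1159 = 0·1440 + 1159; 1159 = 19·60 + 19 → 19:19, same day
→ 2020-10-03 19:19 VKD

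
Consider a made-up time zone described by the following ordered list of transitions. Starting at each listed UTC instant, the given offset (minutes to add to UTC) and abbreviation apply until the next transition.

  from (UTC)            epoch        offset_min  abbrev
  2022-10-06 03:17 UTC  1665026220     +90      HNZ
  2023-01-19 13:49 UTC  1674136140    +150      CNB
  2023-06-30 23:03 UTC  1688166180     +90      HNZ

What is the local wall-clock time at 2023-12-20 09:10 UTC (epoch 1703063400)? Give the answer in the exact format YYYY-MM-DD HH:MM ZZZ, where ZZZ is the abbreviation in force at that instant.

2023-12-20 10:40 HNZ

Query: 2023-12-20 09:10 UTC
Rule 3/3 (HNZ, +01:30): 2023-06-30 23:03 UTC ≤ query < +∞
9·60 + 10 + 90 = 640 min
640 = 0·1440 + 640; 640 = 10·60 + 40 → 10:40, same day
→ 2023-12-20 10:40 HNZ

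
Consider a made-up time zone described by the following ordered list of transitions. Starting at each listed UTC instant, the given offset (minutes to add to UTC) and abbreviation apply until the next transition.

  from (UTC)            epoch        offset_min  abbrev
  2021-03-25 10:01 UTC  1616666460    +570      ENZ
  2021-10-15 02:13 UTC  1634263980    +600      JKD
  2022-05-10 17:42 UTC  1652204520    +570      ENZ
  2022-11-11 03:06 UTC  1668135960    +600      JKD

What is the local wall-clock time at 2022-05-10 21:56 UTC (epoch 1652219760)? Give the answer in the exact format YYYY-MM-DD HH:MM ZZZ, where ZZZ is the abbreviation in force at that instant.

Query: 2022-05-10 21:56 UTC
Rule 3/4 (ENZ, +09:30): 2022-05-10 17:42 UTC ≤ query < 2022-11-11 03:06 UTC
21·60 + 56 + 570 = 1886 min
1886 = 1·1440 + 446; 446 = 7·60 + 26 → 07:26, 2022-05-10 + 1 day = 2022-05-11
→ 2022-05-11 07:26 ENZ

2022-05-11 07:26 ENZ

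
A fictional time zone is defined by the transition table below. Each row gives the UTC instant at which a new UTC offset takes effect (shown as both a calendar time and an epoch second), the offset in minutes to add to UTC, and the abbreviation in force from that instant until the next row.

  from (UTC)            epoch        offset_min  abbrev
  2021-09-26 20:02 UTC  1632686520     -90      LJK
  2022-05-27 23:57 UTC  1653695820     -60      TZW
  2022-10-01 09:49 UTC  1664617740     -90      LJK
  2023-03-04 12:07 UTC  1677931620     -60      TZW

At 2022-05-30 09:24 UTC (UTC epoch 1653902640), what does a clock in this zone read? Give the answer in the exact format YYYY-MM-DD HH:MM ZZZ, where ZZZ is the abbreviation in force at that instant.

Query: 2022-05-30 09:24 UTC
Rule 2/4 (TZW, -01:00): 2022-05-27 23:57 UTC ≤ query < 2022-10-01 09:49 UTC
9·60 + 24 - 60 = 504 min
504 = 0·1440 + 504; 504 = 8·60 + 24 → 08:24, same day
→ 2022-05-30 08:24 TZW

2022-05-30 08:24 TZW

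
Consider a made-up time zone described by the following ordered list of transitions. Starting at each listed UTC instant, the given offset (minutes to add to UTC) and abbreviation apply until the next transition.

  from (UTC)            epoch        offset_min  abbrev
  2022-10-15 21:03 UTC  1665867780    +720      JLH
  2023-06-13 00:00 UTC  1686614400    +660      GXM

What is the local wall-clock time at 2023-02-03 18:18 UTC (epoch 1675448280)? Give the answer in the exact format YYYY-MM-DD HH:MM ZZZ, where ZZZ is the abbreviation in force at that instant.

2023-02-04 06:18 JLH

Query: 2023-02-03 18:18 UTC
Rule 1/2 (JLH, +12:00): 2022-10-15 21:03 UTC ≤ query < 2023-06-13 00:00 UTC
18·60 + 18 + 720 = 1818 min
1818 = 1·1440 + 378; 378 = 6·60 + 18 → 06:18, 2023-02-03 + 1 day = 2023-02-04
→ 2023-02-04 06:18 JLH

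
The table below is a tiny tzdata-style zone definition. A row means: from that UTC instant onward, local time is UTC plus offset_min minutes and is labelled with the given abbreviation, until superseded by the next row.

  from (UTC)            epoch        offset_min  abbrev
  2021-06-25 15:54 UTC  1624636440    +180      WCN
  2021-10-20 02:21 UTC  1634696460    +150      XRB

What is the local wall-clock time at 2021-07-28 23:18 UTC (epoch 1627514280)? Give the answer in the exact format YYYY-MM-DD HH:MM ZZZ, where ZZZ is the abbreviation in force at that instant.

2021-07-29 02:18 WCN

Query: 2021-07-28 23:18 UTC
Rule 1/2 (WCN, +03:00): 2021-06-25 15:54 UTC ≤ query < 2021-10-20 02:21 UTC
23·60 + 18 + 180 = 1578 min
1578 = 1·1440 + 138; 138 = 2·60 + 18 → 02:18, 2021-07-28 + 1 day = 2021-07-29
→ 2021-07-29 02:18 WCN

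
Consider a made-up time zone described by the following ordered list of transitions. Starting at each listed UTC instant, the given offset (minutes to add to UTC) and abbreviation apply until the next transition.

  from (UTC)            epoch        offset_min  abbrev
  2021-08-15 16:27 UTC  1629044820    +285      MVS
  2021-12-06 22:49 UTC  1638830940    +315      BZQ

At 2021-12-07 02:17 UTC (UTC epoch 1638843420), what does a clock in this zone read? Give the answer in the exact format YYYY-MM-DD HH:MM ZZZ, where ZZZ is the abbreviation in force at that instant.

2021-12-07 07:32 BZQ

Query: 2021-12-07 02:17 UTC
Rule 2/2 (BZQ, +05:15): 2021-12-06 22:49 UTC ≤ query < +∞
2·60 + 17 + 315 = 452 min
452 = 0·1440 + 452; 452 = 7·60 + 32 → 07:32, same day
→ 2021-12-07 07:32 BZQ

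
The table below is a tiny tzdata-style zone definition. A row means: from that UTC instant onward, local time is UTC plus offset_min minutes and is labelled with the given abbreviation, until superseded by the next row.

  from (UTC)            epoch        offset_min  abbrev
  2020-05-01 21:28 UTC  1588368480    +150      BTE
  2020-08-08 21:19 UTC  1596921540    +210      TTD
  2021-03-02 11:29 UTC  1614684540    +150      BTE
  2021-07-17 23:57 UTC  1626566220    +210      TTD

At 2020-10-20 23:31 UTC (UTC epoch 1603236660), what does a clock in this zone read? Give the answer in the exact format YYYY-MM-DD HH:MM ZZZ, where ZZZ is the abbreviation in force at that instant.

Query: 2020-10-20 23:31 UTC
Rule 2/4 (TTD, +03:30): 2020-08-08 21:19 UTC ≤ query < 2021-03-02 11:29 UTC
23·60 + 31 + 210 = 1621 min
1621 = 1·1440 + 181; 181 = 3·60 + 1 → 03:01, 2020-10-20 + 1 day = 2020-10-21
→ 2020-10-21 03:01 TTD

2020-10-21 03:01 TTD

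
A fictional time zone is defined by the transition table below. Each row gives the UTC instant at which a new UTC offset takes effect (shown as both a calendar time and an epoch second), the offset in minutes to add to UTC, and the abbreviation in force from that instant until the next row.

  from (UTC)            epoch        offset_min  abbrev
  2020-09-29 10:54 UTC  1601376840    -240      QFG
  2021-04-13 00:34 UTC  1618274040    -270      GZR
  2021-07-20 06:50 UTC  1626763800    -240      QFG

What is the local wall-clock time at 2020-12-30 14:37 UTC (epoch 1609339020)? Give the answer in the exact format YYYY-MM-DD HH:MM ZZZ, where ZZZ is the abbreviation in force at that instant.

2020-12-30 10:37 QFG

Query: 2020-12-30 14:37 UTC
Rule 1/3 (QFG, -04:00): 2020-09-29 10:54 UTC ≤ query < 2021-04-13 00:34 UTC
14·60 + 37 - 240 = 637 min
637 = 0·1440 + 637; 637 = 10·60 + 37 → 10:37, same day
→ 2020-12-30 10:37 QFG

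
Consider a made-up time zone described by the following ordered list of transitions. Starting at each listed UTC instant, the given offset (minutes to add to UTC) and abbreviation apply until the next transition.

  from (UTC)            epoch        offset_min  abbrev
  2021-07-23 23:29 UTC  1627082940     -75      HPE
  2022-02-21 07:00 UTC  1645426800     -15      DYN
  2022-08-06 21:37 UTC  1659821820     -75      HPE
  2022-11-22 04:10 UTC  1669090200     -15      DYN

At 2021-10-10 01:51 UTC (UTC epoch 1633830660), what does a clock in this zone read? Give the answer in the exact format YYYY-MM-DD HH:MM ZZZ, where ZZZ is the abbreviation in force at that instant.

2021-10-10 00:36 HPE

Query: 2021-10-10 01:51 UTC
Rule 1/4 (HPE, -01:15): 2021-07-23 23:29 UTC ≤ query < 2022-02-21 07:00 UTC
1·60 + 51 - 75 = 36 min
36 = 0·1440 + 36; 36 = 0·60 + 36 → 00:36, same day
→ 2021-10-10 00:36 HPE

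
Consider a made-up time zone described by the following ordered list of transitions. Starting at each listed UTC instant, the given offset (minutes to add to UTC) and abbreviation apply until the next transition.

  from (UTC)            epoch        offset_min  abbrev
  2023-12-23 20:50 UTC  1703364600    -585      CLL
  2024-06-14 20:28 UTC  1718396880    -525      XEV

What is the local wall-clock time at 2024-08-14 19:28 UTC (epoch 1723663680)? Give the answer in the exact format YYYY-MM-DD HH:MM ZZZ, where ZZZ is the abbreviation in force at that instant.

Query: 2024-08-14 19:28 UTC
Rule 2/2 (XEV, -08:45): 2024-06-14 20:28 UTC ≤ query < +∞
19·60 + 28 - 525 = 643 min
643 = 0·1440 + 643; 643 = 10·60 + 43 → 10:43, same day
→ 2024-08-14 10:43 XEV

2024-08-14 10:43 XEV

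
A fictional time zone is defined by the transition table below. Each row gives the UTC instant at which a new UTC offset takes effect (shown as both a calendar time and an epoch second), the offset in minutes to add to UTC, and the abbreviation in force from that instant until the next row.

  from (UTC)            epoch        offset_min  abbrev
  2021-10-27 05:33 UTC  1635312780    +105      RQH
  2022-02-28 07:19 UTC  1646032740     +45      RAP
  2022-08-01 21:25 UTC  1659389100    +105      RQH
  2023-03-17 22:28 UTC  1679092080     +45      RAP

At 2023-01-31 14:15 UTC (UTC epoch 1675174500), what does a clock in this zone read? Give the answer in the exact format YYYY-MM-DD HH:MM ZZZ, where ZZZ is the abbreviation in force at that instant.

2023-01-31 16:00 RQH

Query: 2023-01-31 14:15 UTC
Rule 3/4 (RQH, +01:45): 2022-08-01 21:25 UTC ≤ query < 2023-03-17 22:28 UTC
14·60 + 15 + 105 = 960 min
960 = 0·1440 + 960; 960 = 16·60 + 0 → 16:00, same day
→ 2023-01-31 16:00 RQH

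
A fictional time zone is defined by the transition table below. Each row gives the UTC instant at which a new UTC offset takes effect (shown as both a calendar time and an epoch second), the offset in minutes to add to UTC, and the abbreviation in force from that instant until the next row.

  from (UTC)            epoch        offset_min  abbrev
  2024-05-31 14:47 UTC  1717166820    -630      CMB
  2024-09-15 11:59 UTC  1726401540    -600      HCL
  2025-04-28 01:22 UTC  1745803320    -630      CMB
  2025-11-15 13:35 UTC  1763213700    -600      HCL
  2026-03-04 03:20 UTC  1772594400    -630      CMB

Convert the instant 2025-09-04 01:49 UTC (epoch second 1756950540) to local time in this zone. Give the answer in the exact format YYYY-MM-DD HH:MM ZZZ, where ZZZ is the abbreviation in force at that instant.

2025-09-03 15:19 CMB

Query: 2025-09-04 01:49 UTC
Rule 3/5 (CMB, -10:30): 2025-04-28 01:22 UTC ≤ query < 2025-11-15 13:35 UTC
1·60 + 49 - 630 = -521 min
-521 = -1·1440 + 919; 919 = 15·60 + 19 → 15:19, 2025-09-04 - 1 day = 2025-09-03
→ 2025-09-03 15:19 CMB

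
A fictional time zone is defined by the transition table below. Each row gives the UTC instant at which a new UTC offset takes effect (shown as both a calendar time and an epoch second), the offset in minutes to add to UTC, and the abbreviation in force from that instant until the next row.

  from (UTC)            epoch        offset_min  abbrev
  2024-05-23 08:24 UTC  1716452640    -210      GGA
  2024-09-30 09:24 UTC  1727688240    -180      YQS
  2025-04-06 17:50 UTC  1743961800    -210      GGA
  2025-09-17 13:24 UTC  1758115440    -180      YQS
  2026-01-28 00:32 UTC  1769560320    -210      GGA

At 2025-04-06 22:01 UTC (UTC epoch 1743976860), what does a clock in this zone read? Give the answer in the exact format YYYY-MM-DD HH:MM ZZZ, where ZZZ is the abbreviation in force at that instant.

Query: 2025-04-06 22:01 UTC
Rule 3/5 (GGA, -03:30): 2025-04-06 17:50 UTC ≤ query < 2025-09-17 13:24 UTC
22·60 + 1 - 210 = 1111 min
1111 = 0·1440 + 1111; 1111 = 18·60 + 31 → 18:31, same day
→ 2025-04-06 18:31 GGA

2025-04-06 18:31 GGA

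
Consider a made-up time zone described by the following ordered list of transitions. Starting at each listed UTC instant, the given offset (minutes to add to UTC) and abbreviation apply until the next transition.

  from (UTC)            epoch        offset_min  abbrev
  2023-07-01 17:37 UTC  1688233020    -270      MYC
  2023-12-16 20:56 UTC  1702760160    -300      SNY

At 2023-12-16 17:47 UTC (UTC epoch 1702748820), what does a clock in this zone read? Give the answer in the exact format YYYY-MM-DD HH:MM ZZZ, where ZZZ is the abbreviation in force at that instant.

Query: 2023-12-16 17:47 UTC
Rule 1/2 (MYC, -04:30): 2023-07-01 17:37 UTC ≤ query < 2023-12-16 20:56 UTC
17·60 + 47 - 270 = 797 min
797 = 0·1440 + 797; 797 = 13·60 + 17 → 13:17, same day
→ 2023-12-16 13:17 MYC

2023-12-16 13:17 MYC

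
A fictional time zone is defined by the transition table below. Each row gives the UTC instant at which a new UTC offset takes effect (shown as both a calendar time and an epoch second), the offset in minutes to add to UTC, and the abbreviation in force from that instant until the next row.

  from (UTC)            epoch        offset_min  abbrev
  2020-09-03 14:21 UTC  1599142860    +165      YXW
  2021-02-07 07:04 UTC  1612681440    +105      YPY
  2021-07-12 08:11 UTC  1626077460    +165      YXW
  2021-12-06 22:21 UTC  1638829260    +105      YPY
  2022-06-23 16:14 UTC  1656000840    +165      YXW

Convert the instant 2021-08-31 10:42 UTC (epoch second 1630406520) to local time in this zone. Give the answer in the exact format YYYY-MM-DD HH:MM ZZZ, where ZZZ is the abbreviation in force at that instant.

2021-08-31 13:27 YXW

Query: 2021-08-31 10:42 UTC
Rule 3/5 (YXW, +02:45): 2021-07-12 08:11 UTC ≤ query < 2021-12-06 22:21 UTC
10·60 + 42 + 165 = 807 min
807 = 0·1440 + 807; 807 = 13·60 + 27 → 13:27, same day
→ 2021-08-31 13:27 YXW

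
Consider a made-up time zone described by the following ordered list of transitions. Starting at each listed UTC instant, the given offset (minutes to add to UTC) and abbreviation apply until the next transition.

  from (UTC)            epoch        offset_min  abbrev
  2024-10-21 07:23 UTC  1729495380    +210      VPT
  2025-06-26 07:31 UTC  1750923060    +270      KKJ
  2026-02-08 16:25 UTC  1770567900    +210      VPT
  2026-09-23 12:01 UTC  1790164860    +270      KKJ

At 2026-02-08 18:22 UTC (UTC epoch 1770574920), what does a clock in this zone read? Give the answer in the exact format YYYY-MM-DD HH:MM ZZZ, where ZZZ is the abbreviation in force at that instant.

2026-02-08 21:52 VPT

Query: 2026-02-08 18:22 UTC
Rule 3/4 (VPT, +03:30): 2026-02-08 16:25 UTC ≤ query < 2026-09-23 12:01 UTC
18·60 + 22 + 210 = 1312 min
1312 = 0·1440 + 1312; 1312 = 21·60 + 52 → 21:52, same day
→ 2026-02-08 21:52 VPT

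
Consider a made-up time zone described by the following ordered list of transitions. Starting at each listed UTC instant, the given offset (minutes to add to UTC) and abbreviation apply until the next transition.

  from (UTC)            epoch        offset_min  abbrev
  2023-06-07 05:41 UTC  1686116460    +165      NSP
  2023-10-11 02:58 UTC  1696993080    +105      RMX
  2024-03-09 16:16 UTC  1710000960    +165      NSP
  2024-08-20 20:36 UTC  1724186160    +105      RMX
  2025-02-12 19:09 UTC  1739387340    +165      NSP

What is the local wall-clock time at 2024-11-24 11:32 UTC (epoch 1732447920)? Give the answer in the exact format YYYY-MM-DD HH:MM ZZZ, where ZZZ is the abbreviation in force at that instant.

2024-11-24 13:17 RMX

Query: 2024-11-24 11:32 UTC
Rule 4/5 (RMX, +01:45): 2024-08-20 20:36 UTC ≤ query < 2025-02-12 19:09 UTC
11·60 + 32 + 105 = 797 min
797 = 0·1440 + 797; 797 = 13·60 + 17 → 13:17, same day
→ 2024-11-24 13:17 RMX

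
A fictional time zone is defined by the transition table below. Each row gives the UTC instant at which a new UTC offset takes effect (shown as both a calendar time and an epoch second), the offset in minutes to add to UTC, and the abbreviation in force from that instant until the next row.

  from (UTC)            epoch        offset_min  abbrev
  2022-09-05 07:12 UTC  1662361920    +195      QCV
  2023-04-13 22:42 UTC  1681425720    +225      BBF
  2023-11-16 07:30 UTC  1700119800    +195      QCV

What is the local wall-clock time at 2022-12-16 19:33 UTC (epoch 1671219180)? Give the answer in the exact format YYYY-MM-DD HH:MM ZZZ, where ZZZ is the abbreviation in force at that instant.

Query: 2022-12-16 19:33 UTC
Rule 1/3 (QCV, +03:15): 2022-09-05 07:12 UTC ≤ query < 2023-04-13 22:42 UTC
19·60 + 33 + 195 = 1368 min
1368 = 0·1440 + 1368; 1368 = 22·60 + 48 → 22:48, same day
→ 2022-12-16 22:48 QCV

2022-12-16 22:48 QCV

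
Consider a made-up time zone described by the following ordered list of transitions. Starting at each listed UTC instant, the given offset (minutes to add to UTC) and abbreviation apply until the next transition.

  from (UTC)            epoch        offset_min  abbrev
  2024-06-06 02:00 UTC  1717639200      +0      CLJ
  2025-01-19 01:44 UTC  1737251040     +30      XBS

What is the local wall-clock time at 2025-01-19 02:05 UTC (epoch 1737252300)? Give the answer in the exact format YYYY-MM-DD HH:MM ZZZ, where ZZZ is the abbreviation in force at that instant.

Query: 2025-01-19 02:05 UTC
Rule 2/2 (XBS, +00:30): 2025-01-19 01:44 UTC ≤ query < +∞
2·60 + 5 + 30 = 155 min
155 = 0·1440 + 155; 155 = 2·60 + 35 → 02:35, same day
→ 2025-01-19 02:35 XBS

2025-01-19 02:35 XBS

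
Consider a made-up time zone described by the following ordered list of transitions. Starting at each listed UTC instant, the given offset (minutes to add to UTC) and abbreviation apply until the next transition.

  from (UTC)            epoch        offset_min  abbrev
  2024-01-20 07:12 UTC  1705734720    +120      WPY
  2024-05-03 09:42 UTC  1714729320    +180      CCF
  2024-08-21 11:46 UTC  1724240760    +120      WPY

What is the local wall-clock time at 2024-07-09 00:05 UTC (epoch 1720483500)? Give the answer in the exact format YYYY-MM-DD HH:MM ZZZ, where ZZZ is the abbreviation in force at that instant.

Query: 2024-07-09 00:05 UTC
Rule 2/3 (CCF, +03:00): 2024-05-03 09:42 UTC ≤ query < 2024-08-21 11:46 UTC
0·60 + 5 + 180 = 185 min
185 = 0·1440 + 185; 185 = 3·60 + 5 → 03:05, same day
→ 2024-07-09 03:05 CCF

2024-07-09 03:05 CCF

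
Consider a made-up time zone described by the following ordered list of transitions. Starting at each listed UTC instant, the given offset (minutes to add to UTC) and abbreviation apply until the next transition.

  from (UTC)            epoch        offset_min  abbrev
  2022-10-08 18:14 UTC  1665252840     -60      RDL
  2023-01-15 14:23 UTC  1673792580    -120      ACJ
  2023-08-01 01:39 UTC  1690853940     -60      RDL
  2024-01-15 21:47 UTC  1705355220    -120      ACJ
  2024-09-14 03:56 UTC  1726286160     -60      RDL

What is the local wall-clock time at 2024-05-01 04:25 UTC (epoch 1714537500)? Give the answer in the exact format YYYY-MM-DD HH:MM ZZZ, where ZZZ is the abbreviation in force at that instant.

2024-05-01 02:25 ACJ

Query: 2024-05-01 04:25 UTC
Rule 4/5 (ACJ, -02:00): 2024-01-15 21:47 UTC ≤ query < 2024-09-14 03:56 UTC
4·60 + 25 - 120 = 145 min
145 = 0·1440 + 145; 145 = 2·60 + 25 → 02:25, same day
→ 2024-05-01 02:25 ACJ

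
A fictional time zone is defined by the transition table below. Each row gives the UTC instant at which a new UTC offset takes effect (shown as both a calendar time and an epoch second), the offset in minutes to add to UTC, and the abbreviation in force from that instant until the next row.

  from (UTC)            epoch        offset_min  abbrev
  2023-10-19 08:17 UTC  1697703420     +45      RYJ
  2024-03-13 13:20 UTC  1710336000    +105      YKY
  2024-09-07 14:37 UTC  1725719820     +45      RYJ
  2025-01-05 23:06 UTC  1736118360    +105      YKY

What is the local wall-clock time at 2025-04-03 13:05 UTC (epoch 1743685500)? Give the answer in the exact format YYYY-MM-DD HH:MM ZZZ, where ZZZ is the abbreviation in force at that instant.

2025-04-03 14:50 YKY

Query: 2025-04-03 13:05 UTC
Rule 4/4 (YKY, +01:45): 2025-01-05 23:06 UTC ≤ query < +∞
13·60 + 5 + 105 = 890 min
890 = 0·1440 + 890; 890 = 14·60 + 50 → 14:50, same day
→ 2025-04-03 14:50 YKY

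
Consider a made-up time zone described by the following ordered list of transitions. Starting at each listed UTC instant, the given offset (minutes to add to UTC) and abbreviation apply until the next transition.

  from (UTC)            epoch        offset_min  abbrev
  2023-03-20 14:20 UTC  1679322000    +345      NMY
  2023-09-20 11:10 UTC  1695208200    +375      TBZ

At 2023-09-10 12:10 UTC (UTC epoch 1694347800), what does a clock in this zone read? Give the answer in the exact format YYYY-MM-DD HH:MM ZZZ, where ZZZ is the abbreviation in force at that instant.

Query: 2023-09-10 12:10 UTC
Rule 1/2 (NMY, +05:45): 2023-03-20 14:20 UTC ≤ query < 2023-09-20 11:10 UTC
12·60 + 10 + 345 = 1075 min
1075 = 0·1440 + 1075; 1075 = 17·60 + 55 → 17:55, same day
→ 2023-09-10 17:55 NMY

2023-09-10 17:55 NMY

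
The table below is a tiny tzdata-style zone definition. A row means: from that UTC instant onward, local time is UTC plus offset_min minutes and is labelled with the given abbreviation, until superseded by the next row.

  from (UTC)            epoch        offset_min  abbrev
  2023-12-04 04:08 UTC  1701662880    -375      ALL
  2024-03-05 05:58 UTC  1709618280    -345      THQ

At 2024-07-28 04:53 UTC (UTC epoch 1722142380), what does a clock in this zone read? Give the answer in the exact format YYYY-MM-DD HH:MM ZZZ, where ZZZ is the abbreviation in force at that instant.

2024-07-27 23:08 THQ

Query: 2024-07-28 04:53 UTC
Rule 2/2 (THQ, -05:45): 2024-03-05 05:58 UTC ≤ query < +∞
4·60 + 53 - 345 = -52 min
-52 = -1·1440 + 1388; 1388 = 23·60 + 8 → 23:08, 2024-07-28 - 1 day = 2024-07-27
→ 2024-07-27 23:08 THQ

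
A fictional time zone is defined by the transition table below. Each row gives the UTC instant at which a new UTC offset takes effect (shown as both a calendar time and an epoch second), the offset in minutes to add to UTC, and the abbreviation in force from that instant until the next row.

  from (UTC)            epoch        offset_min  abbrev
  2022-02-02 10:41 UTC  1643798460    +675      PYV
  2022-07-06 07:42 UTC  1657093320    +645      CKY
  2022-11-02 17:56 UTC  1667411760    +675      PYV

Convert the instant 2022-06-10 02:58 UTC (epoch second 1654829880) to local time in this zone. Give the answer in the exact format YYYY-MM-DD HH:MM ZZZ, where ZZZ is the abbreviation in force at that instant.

Query: 2022-06-10 02:58 UTC
Rule 1/3 (PYV, +11:15): 2022-02-02 10:41 UTC ≤ query < 2022-07-06 07:42 UTC
2·60 + 58 + 675 = 853 min
853 = 0·1440 + 853; 853 = 14·60 + 13 → 14:13, same day
→ 2022-06-10 14:13 PYV

2022-06-10 14:13 PYV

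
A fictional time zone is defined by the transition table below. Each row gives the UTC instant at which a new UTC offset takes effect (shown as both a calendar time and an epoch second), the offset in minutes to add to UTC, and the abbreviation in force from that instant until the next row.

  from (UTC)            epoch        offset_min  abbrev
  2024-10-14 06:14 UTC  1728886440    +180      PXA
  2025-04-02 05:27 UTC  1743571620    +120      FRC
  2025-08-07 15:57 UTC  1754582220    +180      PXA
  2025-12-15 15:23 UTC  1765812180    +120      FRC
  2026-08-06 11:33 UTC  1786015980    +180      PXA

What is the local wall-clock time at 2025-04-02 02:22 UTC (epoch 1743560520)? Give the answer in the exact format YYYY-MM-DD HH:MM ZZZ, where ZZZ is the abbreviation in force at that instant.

2025-04-02 05:22 PXA

Query: 2025-04-02 02:22 UTC
Rule 1/5 (PXA, +03:00): 2024-10-14 06:14 UTC ≤ query < 2025-04-02 05:27 UTC
2·60 + 22 + 180 = 322 min
322 = 0·1440 + 322; 322 = 5·60 + 22 → 05:22, same day
→ 2025-04-02 05:22 PXA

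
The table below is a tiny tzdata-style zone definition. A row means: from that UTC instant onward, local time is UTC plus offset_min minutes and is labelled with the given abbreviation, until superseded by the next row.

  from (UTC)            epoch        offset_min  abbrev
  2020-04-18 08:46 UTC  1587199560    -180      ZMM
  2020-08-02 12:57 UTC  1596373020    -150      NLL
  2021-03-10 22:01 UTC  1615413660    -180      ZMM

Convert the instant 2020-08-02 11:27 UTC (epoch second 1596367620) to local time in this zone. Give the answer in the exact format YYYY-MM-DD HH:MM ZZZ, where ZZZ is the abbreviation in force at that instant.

Query: 2020-08-02 11:27 UTC
Rule 1/3 (ZMM, -03:00): 2020-04-18 08:46 UTC ≤ query < 2020-08-02 12:57 UTC
11·60 + 27 - 180 = 507 min
507 = 0·1440 + 507; 507 = 8·60 + 27 → 08:27, same day
→ 2020-08-02 08:27 ZMM

2020-08-02 08:27 ZMM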